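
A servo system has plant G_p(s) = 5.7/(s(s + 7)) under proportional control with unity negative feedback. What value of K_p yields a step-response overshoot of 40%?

From %OS = 100·exp(−πζ/√(1−ζ²)) = 40%, ζ = −ln(0.4)/√(π²+ln²(0.4)) = 0.28.
Characteristic equation s² + 7s + 5.7K_p = 0 gives ζ = 7/(2√(5.7K_p)).
Setting ζ = 0.28: √(5.7K_p) = 7/(2·0.28) = 12.5, so K_p = 156.3/5.7 = 27.4.

K_p = 27.4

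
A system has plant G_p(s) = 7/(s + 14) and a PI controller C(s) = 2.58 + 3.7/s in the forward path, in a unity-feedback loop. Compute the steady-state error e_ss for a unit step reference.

The open loop C(s)G_p(s) has a pole at the origin (type 1), so the static position error constant is infinite and e_ss = 1/(1+∞) = 0.

0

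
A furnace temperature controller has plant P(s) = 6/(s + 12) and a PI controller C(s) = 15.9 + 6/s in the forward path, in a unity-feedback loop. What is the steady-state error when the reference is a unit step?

The open loop C(s)P(s) has a pole at the origin (type 1), so the static position error constant is infinite and e_ss = 1/(1+∞) = 0.

0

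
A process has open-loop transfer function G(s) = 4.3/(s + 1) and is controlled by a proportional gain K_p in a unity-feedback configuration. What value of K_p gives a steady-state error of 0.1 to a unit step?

K_p = 2.09

For a type-0 loop with proportional control, e_ss = 1/(1 + K_p·G(0)).
G(0) = 4.3. Require 1/(1 + K_p·4.3) = 0.1, so 1 + 4.3·K_p = 10.
K_p = (10 − 1)/4.3 = 2.09.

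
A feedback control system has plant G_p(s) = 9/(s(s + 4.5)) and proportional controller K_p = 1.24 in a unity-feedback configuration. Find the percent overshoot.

The closed-loop denominator s² + 4.5s + 11.16 gives ω_n = √11.16 = 3.341 and ζ = 4.5/(2ω_n) = 0.6735.
%OS = 100·exp(−πζ/√(1−ζ²)) = 100·exp(−π·0.6735/√0.5464) = 5.71%.

5.71%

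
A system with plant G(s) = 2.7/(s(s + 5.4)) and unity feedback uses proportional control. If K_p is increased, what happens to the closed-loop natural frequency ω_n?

increase

ω_n = √(2.7·K_p), which grows with K_p.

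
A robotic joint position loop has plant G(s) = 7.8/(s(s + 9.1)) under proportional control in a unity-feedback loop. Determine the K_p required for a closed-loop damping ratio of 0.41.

K_p = 15.8

Closed-loop characteristic equation: s² + 9.1s + K_p·7.8 = 0.
So ω_n = √(7.8K_p) and 2ζω_n = 9.1, giving ζ = 9.1/(2√(7.8K_p)).
Setting ζ = 0.41: √(7.8K_p) = 9.1/(2·0.41) = 11.1, so K_p = 123.2/7.8 = 15.8.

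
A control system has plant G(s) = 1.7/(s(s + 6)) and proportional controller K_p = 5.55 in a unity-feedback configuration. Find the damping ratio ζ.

With unity feedback the closed-loop characteristic equation is s² + 6s + 5.55·1.7 = s² + 6s + 9.435 = 0.
So ω_n² = 9.435 ⇒ ω_n = 3.072 rad/s, and ζ = 6/(2ω_n) = 0.977.

ζ = 0.977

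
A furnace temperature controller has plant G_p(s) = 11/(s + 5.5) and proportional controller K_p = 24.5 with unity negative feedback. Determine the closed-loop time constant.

τ = 0.00364 s

Closed-loop transfer function: T(s) = K_p·G_p(s)/(1 + K_p·G_p(s)) = 269.5/(s + 5.5 + 269.5) = 269.5/(s + 275).
Time constant τ = 1/275 = 0.00364 s.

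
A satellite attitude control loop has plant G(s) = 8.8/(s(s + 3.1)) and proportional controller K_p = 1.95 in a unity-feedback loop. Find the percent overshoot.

28.2%

Closed-loop characteristic equation: s² + 3.1s + 17.16 = 0, so ω_n = 4.142 rad/s and ζ = 3.1/(2·4.142) = 0.3742.
%OS = 100·exp(−πζ/√(1−ζ²)) = 100·exp(−π·0.3742/√0.86) = 28.2%.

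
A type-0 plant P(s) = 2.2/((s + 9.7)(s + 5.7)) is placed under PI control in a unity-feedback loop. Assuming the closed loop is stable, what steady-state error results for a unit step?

0

The PI controller's integrator makes the forward path type 1, so e_ss to a step is zero.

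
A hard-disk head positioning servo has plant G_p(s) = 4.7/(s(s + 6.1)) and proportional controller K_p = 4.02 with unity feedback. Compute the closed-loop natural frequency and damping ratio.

ω_n = 4.35 rad/s, ζ = 0.702

1 + K_p·G_p(s) = 0 gives s² + 6.1s + 18.89 = 0.
Matching s² + 2ζω_n s + ω_n²: ω_n = √18.89 = 4.347 rad/s and 2ζω_n = 6.1, so ζ = 6.1/(2·4.347) = 0.702.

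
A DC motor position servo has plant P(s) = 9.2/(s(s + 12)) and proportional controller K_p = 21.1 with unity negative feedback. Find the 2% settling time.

From 1 + K_pP(s) = 0: s² + 12s + 194.1 = 0 ⇒ ω_n = 13.93, ζ = 0.4306.
2% settling time T_s ≈ 4/(ζω_n) = 4/6 = 0.667 s.

T_s ≈ 0.667 s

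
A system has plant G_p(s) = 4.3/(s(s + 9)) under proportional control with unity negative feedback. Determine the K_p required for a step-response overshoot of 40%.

From %OS = 100·exp(−πζ/√(1−ζ²)) = 40%, ζ = −ln(0.4)/√(π²+ln²(0.4)) = 0.28.
Characteristic equation s² + 9s + 4.3K_p = 0 gives ζ = 9/(2√(4.3K_p)).
Setting ζ = 0.28: √(4.3K_p) = 9/(2·0.28) = 16.07, so K_p = 258.3/4.3 = 60.1.

K_p = 60.1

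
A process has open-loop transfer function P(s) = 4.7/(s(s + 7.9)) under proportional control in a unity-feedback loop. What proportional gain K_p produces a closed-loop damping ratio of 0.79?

Closed-loop characteristic equation: s² + 7.9s + K_p·4.7 = 0.
So ω_n = √(4.7K_p) and 2ζω_n = 7.9, giving ζ = 7.9/(2√(4.7K_p)).
Setting ζ = 0.79: √(4.7K_p) = 7.9/(2·0.79) = 5, so K_p = 25/4.7 = 5.32.

K_p = 5.32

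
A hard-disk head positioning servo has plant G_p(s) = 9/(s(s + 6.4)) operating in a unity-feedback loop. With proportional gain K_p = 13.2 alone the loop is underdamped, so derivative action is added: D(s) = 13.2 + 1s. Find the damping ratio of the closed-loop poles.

ζ = 0.706

Forward path: (13.2 + 1s)·9/(s(s+6.4)). The closed-loop characteristic equation is s² + (6.4 + 9·1)s + 9·13.2 = 0.
That is s² + 15.4s + 118.8 = 0, so ω_n = 10.9 rad/s and ζ = 15.4/(2·10.9) = 0.7065.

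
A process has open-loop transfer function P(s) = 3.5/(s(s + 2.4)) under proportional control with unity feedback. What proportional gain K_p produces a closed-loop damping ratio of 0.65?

K_p = 0.974

Closed-loop characteristic equation: s² + 2.4s + K_p·3.5 = 0.
So ω_n = √(3.5K_p) and 2ζω_n = 2.4, giving ζ = 2.4/(2√(3.5K_p)).
Setting ζ = 0.65: √(3.5K_p) = 2.4/(2·0.65) = 1.846, so K_p = 3.408/3.5 = 0.974.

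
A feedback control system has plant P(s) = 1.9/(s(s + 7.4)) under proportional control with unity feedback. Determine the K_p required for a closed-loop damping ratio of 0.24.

Closed-loop characteristic equation: s² + 7.4s + K_p·1.9 = 0.
So ω_n = √(1.9K_p) and 2ζω_n = 7.4, giving ζ = 7.4/(2√(1.9K_p)).
Setting ζ = 0.24: √(1.9K_p) = 7.4/(2·0.24) = 15.42, so K_p = 237.7/1.9 = 125.

K_p = 125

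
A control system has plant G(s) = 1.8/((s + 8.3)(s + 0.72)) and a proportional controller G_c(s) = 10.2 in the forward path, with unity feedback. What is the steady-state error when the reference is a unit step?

0.246

The loop is type 0. Static position error constant K_pos = G_c(0)·G(0) = 10.2·0.3012 = 3.072.
Steady-state error to a unit step: e_ss = 1/(1+K_pos) = 1/4.072 = 0.246.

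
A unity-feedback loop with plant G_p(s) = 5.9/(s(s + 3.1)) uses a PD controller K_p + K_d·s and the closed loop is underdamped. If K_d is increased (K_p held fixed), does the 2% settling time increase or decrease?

Characteristic equation s² + (3.1 + 5.9K_d)s + 5.9K_p = 0: raising K_d increases ζω_n = (3.1+5.9K_d)/2 while the loop stays underdamped, so T_s ≈ 4/(ζω_n) decreases.

decrease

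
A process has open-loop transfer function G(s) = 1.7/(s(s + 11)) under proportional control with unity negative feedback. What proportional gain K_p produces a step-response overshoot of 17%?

From %OS = 100·exp(−πζ/√(1−ζ²)) = 17%, ζ = −ln(0.17)/√(π²+ln²(0.17)) = 0.4913.
Characteristic equation s² + 11s + 1.7K_p = 0 gives ζ = 11/(2√(1.7K_p)).
Setting ζ = 0.4913: √(1.7K_p) = 11/(2·0.4913) = 11.2, so K_p = 125.3/1.7 = 73.7.

K_p = 73.7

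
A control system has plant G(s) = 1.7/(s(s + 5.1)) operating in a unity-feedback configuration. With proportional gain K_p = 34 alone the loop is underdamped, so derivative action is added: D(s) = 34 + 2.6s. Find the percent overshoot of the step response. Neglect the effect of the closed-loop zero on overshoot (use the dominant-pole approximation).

Forward path: (34 + 2.6s)·1.7/(s(s+5.1)). The closed-loop characteristic equation is s² + (5.1 + 1.7·2.6)s + 1.7·34 = 0.
That is s² + 9.52s + 57.8 = 0, so ω_n = 7.603 rad/s and ζ = 9.52/(2·7.603) = 0.6261.
%OS = 100·exp(−πζ/√(1−ζ²)) = 8.03%.

8.03%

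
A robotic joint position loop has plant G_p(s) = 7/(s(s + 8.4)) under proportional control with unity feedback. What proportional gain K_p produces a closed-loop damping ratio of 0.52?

Closed-loop characteristic equation: s² + 8.4s + K_p·7 = 0.
So ω_n = √(7K_p) and 2ζω_n = 8.4, giving ζ = 8.4/(2√(7K_p)).
Setting ζ = 0.52: √(7K_p) = 8.4/(2·0.52) = 8.077, so K_p = 65.24/7 = 9.32.

K_p = 9.32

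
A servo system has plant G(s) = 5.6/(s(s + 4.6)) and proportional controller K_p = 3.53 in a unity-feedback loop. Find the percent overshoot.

Closed-loop characteristic equation: s² + 4.6s + 19.77 = 0, so ω_n = 4.446 rad/s and ζ = 4.6/(2·4.446) = 0.5173.
%OS = 100·exp(−πζ/√(1−ζ²)) = 100·exp(−π·0.5173/√0.7324) = 15%.

15%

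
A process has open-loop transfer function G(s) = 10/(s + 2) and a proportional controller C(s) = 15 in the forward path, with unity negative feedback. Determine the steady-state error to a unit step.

The loop is type 0. Static position error constant K_pos = C(0)·G(0) = 15·5 = 75.
Steady-state error to a unit step: e_ss = 1/(1+K_pos) = 1/76 = 0.0132.

0.0132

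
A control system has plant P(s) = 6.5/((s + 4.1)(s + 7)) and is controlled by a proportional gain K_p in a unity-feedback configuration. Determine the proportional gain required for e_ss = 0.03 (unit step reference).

K_p = 143

For a type-0 loop with proportional control, e_ss = 1/(1 + K_p·P(0)).
P(0) = 0.2265. Require 1/(1 + K_p·0.2265) = 0.03, so 1 + 0.2265·K_p = 33.33.
K_p = (33.33 − 1)/0.2265 = 143.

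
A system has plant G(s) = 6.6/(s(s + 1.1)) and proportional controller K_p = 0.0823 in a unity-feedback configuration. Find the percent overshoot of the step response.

Closed-loop characteristic equation: s² + 1.1s + 0.5432 = 0, so ω_n = 0.737 rad/s and ζ = 1.1/(2·0.737) = 0.7463.
%OS = 100·exp(−πζ/√(1−ζ²)) = 100·exp(−π·0.7463/√0.4431) = 2.95%.

2.95%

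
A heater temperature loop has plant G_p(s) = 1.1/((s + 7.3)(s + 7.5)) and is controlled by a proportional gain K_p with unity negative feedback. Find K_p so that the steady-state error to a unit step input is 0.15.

The loop is type 0, so e_ss(step) = 1/(1 + K_pos) with K_pos = K_p·G_p(0).
G_p(0) = 0.02009. Require 1/(1 + K_p·0.02009) = 0.15, so 1 + 0.02009·K_p = 6.667.
K_p = (6.667 − 1)/0.02009 = 282.

K_p = 282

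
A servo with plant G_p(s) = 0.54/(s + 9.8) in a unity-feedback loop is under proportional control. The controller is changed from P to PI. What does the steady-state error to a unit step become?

The integrator makes K_pos = lim_{s→0} C(s)G(s) infinite, so e_ss = 1/(1+K_pos) = 0.

0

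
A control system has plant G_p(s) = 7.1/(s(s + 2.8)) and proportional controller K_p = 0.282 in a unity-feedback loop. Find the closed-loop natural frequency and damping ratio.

1 + K_p·G_p(s) = 0 gives s² + 2.8s + 2.002 = 0.
Matching s² + 2ζω_n s + ω_n²: ω_n = √2.002 = 1.415 rad/s and 2ζω_n = 2.8, so ζ = 2.8/(2·1.415) = 0.989.

ω_n = 1.41 rad/s, ζ = 0.989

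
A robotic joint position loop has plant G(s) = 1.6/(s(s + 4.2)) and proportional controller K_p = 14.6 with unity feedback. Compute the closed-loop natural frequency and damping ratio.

ω_n = 4.83 rad/s, ζ = 0.434

With unity feedback the closed-loop characteristic equation is s² + 4.2s + 14.6·1.6 = s² + 4.2s + 23.36 = 0.
So ω_n² = 23.36 ⇒ ω_n = 4.833 rad/s, and ζ = 4.2/(2ω_n) = 0.434.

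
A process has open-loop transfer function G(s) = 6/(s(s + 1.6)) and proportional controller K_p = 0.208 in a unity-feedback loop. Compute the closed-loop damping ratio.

ζ = 0.716

The closed-loop denominator is s(s+1.6) + 0.208·6 = s² + 1.6s + 1.248.
Matching s² + 2ζω_n s + ω_n²: ω_n = √1.248 = 1.117 rad/s and 2ζω_n = 1.6, so ζ = 1.6/(2·1.117) = 0.716.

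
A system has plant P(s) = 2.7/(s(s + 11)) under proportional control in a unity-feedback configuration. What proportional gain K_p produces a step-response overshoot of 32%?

From %OS = 100·exp(−πζ/√(1−ζ²)) = 32%, ζ = −ln(0.32)/√(π²+ln²(0.32)) = 0.341.
Characteristic equation s² + 11s + 2.7K_p = 0 gives ζ = 11/(2√(2.7K_p)).
Setting ζ = 0.341: √(2.7K_p) = 11/(2·0.341) = 16.13, so K_p = 260.2/2.7 = 96.4.

K_p = 96.4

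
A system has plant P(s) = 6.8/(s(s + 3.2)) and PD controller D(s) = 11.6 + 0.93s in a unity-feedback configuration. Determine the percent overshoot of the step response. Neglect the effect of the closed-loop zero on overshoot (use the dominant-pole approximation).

Forward path: (11.6 + 0.93s)·6.8/(s(s+3.2)). The closed-loop characteristic equation is s² + (3.2 + 6.8·0.93)s + 6.8·11.6 = 0.
That is s² + 9.524s + 78.88 = 0, so ω_n = 8.881 rad/s and ζ = 9.524/(2·8.881) = 0.5362.
%OS = 100·exp(−πζ/√(1−ζ²)) = 13.6%.

13.6%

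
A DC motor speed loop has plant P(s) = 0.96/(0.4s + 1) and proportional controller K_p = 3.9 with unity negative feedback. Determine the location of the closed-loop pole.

s = -11.86

Closed loop: T(s) = K_p·P/(1+K_p·P) = 3.744/(0.4s + 1 + 3.744), with pole at s = −(1 + 3.744)/0.4 = −11.86.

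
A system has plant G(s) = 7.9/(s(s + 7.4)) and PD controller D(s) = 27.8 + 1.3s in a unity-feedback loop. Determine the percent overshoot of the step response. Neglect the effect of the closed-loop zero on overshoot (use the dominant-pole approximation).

Forward path: (27.8 + 1.3s)·7.9/(s(s+7.4)). The closed-loop characteristic equation is s² + (7.4 + 7.9·1.3)s + 7.9·27.8 = 0.
That is s² + 17.67s + 219.6 = 0, so ω_n = 14.82 rad/s and ζ = 17.67/(2·14.82) = 0.5962.
%OS = 100·exp(−πζ/√(1−ζ²)) = 9.7%.

9.7%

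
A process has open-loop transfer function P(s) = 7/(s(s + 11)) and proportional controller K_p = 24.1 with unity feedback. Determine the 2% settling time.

From 1 + K_pP(s) = 0: s² + 11s + 168.7 = 0 ⇒ ω_n = 12.99, ζ = 0.4235.
2% settling time T_s ≈ 4/(ζω_n) = 4/5.5 = 0.727 s.

T_s ≈ 0.727 s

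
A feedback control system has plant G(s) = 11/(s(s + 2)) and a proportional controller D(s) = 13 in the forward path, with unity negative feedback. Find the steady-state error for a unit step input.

The open loop D(s)G(s) has a pole at the origin (type 1), so the static position error constant is infinite and e_ss = 1/(1+∞) = 0.

0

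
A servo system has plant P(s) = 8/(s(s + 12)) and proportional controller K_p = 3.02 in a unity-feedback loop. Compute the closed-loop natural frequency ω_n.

The closed-loop denominator is s(s+12) + 3.02·8 = s² + 12s + 24.16.
Matching s² + 2ζω_n s + ω_n²: ω_n = √24.16 = 4.915 rad/s and 2ζω_n = 12, so ζ = 12/(2·4.915) = 1.22.

ω_n = 4.92 rad/s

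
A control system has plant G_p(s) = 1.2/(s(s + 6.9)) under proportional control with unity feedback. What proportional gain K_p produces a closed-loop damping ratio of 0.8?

Closed-loop characteristic equation: s² + 6.9s + K_p·1.2 = 0.
So ω_n = √(1.2K_p) and 2ζω_n = 6.9, giving ζ = 6.9/(2√(1.2K_p)).
Setting ζ = 0.8: √(1.2K_p) = 6.9/(2·0.8) = 4.312, so K_p = 18.6/1.2 = 15.5.

K_p = 15.5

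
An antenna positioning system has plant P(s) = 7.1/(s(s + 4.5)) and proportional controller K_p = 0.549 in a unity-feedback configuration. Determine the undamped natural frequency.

With unity feedback the closed-loop characteristic equation is s² + 4.5s + 0.549·7.1 = s² + 4.5s + 3.898 = 0.
Matching s² + 2ζω_n s + ω_n²: ω_n = √3.898 = 1.974 rad/s and 2ζω_n = 4.5, so ζ = 4.5/(2·1.974) = 1.14.

ω_n = 1.97 rad/s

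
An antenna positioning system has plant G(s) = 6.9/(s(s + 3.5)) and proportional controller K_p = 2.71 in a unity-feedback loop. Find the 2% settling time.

Closed-loop characteristic equation: s² + 3.5s + 18.7 = 0, so ω_n = 4.324 rad/s and ζ = 3.5/(2·4.324) = 0.4047.
2% settling time T_s ≈ 4/(ζω_n) = 4/1.75 = 2.29 s.

T_s ≈ 2.29 s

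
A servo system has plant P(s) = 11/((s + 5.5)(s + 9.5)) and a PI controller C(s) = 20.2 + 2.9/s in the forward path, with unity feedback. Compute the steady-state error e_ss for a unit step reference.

The open loop C(s)P(s) has a pole at the origin (type 1), so the static position error constant is infinite and e_ss = 1/(1+∞) = 0.

0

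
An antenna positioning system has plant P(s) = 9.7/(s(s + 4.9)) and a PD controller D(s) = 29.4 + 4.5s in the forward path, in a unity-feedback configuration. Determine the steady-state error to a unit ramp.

The loop has one pole at the origin (type 1). Velocity error constant K_v = lim_{s→0} s·D(s)P(s) = 29.4·9.7/4.9 = 58.2.
Steady-state error to a unit ramp: e_ss = 1/K_v = 0.0172.

0.0172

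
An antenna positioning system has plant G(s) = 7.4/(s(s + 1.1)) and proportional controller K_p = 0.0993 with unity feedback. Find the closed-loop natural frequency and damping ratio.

ω_n = 0.857 rad/s, ζ = 0.642

The closed-loop denominator is s(s+1.1) + 0.0993·7.4 = s² + 1.1s + 0.7348.
Matching s² + 2ζω_n s + ω_n²: ω_n = √0.7348 = 0.8572 rad/s and 2ζω_n = 1.1, so ζ = 1.1/(2·0.8572) = 0.642.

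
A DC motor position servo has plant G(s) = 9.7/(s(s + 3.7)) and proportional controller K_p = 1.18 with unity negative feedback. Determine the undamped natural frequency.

ω_n = 3.38 rad/s

The closed-loop denominator is s(s+3.7) + 1.18·9.7 = s² + 3.7s + 11.45.
So ω_n² = 11.45 ⇒ ω_n = 3.383 rad/s, and ζ = 3.7/(2ω_n) = 0.547.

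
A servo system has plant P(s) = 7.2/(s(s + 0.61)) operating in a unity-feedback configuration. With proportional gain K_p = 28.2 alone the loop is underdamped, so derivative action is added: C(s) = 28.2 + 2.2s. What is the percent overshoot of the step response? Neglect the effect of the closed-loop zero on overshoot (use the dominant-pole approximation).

Forward path: (28.2 + 2.2s)·7.2/(s(s+0.61)). The closed-loop characteristic equation is s² + (0.61 + 7.2·2.2)s + 7.2·28.2 = 0.
That is s² + 16.45s + 203 = 0, so ω_n = 14.25 rad/s and ζ = 16.45/(2·14.25) = 0.5772.
%OS = 100·exp(−πζ/√(1−ζ²)) = 10.9%.

10.9%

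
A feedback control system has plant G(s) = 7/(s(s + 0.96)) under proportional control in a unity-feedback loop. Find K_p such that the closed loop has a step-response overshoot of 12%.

From %OS = 100·exp(−πζ/√(1−ζ²)) = 12%, ζ = −ln(0.12)/√(π²+ln²(0.12)) = 0.5594.
Characteristic equation s² + 0.96s + 7K_p = 0 gives ζ = 0.96/(2√(7K_p)).
Setting ζ = 0.5594: √(7K_p) = 0.96/(2·0.5594) = 0.858, so K_p = 0.7362/7 = 0.105.

K_p = 0.105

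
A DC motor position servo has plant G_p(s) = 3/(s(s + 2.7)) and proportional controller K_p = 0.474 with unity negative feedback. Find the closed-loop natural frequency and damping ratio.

ω_n = 1.19 rad/s, ζ = 1.13

1 + K_p·G_p(s) = 0 gives s² + 2.7s + 1.422 = 0.
So ω_n² = 1.422 ⇒ ω_n = 1.192 rad/s, and ζ = 2.7/(2ω_n) = 1.13.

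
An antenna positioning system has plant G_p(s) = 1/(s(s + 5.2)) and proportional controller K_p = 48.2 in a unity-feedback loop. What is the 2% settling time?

T_s ≈ 1.54 s

The closed-loop denominator s² + 5.2s + 48.2 gives ω_n = √48.2 = 6.943 and ζ = 5.2/(2ω_n) = 0.3745.
2% settling time T_s ≈ 4/(ζω_n) = 4/2.6 = 1.54 s.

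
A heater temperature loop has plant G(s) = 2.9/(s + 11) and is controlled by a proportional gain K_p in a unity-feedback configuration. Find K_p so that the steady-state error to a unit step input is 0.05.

Steady-state error for a unit step on this type-0 loop is 1/(1 + K_p·G(0)).
G(0) = 0.2636. Require 1/(1 + K_p·0.2636) = 0.05, so 1 + 0.2636·K_p = 20.
K_p = (20 − 1)/0.2636 = 72.1.

K_p = 72.1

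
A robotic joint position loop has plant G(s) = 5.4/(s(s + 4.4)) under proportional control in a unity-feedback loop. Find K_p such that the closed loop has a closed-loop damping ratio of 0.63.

K_p = 2.26

Closed-loop characteristic equation: s² + 4.4s + K_p·5.4 = 0.
So ω_n = √(5.4K_p) and 2ζω_n = 4.4, giving ζ = 4.4/(2√(5.4K_p)).
Setting ζ = 0.63: √(5.4K_p) = 4.4/(2·0.63) = 3.492, so K_p = 12.19/5.4 = 2.26.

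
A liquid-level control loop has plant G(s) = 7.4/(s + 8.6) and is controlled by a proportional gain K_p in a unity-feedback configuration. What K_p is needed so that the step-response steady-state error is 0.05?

K_p = 22.1

The loop is type 0, so e_ss(step) = 1/(1 + K_pos) with K_pos = K_p·G(0).
G(0) = 0.8605. Require 1/(1 + K_p·0.8605) = 0.05, so 1 + 0.8605·K_p = 20.
K_p = (20 − 1)/0.8605 = 22.1.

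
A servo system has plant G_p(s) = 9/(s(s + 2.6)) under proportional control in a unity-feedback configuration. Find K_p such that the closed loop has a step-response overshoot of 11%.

From %OS = 100·exp(−πζ/√(1−ζ²)) = 11%, ζ = −ln(0.11)/√(π²+ln²(0.11)) = 0.5749.
Characteristic equation s² + 2.6s + 9K_p = 0 gives ζ = 2.6/(2√(9K_p)).
Setting ζ = 0.5749: √(9K_p) = 2.6/(2·0.5749) = 2.261, so K_p = 5.114/9 = 0.568.

K_p = 0.568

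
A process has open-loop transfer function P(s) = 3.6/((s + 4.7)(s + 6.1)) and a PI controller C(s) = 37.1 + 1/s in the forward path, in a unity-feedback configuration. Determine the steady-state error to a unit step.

0

The open loop C(s)P(s) has a pole at the origin (type 1), so the static position error constant is infinite and e_ss = 1/(1+∞) = 0.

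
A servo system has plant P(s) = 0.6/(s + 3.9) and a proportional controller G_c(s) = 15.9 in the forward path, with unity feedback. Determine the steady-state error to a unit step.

The loop is type 0. Static position error constant K_pos = G_c(0)·P(0) = 15.9·0.1538 = 2.446.
Steady-state error to a unit step: e_ss = 1/(1+K_pos) = 1/3.446 = 0.29.

0.29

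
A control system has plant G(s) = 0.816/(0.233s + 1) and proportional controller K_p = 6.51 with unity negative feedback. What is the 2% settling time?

T_s ≈ 0.148 s

Closed loop: T(s) = K_p·G/(1+K_p·G) = 5.312/(0.233s + 1 + 5.312), with pole at s = −(1 + 5.312)/0.233 = −27.09.
τ = 1/27.09 = 0.03691 s, so 2% settling time ≈ 4τ = 0.148 s.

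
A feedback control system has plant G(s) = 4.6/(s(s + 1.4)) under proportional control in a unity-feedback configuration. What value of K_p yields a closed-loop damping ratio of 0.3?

Closed-loop characteristic equation: s² + 1.4s + K_p·4.6 = 0.
So ω_n = √(4.6K_p) and 2ζω_n = 1.4, giving ζ = 1.4/(2√(4.6K_p)).
Setting ζ = 0.3: √(4.6K_p) = 1.4/(2·0.3) = 2.333, so K_p = 5.444/4.6 = 1.18.

K_p = 1.18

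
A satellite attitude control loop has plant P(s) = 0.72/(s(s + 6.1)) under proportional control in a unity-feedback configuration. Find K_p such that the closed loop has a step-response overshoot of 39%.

K_p = 157

From %OS = 100·exp(−πζ/√(1−ζ²)) = 39%, ζ = −ln(0.39)/√(π²+ln²(0.39)) = 0.2871.
Characteristic equation s² + 6.1s + 0.72K_p = 0 gives ζ = 6.1/(2√(0.72K_p)).
Setting ζ = 0.2871: √(0.72K_p) = 6.1/(2·0.2871) = 10.62, so K_p = 112.9/0.72 = 157.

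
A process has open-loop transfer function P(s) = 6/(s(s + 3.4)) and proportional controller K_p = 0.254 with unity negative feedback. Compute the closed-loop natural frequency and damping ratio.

ω_n = 1.23 rad/s, ζ = 1.38

1 + K_p·P(s) = 0 gives s² + 3.4s + 1.524 = 0.
So ω_n² = 1.524 ⇒ ω_n = 1.235 rad/s, and ζ = 3.4/(2ω_n) = 1.38.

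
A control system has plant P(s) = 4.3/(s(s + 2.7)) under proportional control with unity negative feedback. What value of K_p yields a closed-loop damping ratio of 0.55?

Closed-loop characteristic equation: s² + 2.7s + K_p·4.3 = 0.
So ω_n = √(4.3K_p) and 2ζω_n = 2.7, giving ζ = 2.7/(2√(4.3K_p)).
Setting ζ = 0.55: √(4.3K_p) = 2.7/(2·0.55) = 2.455, so K_p = 6.025/4.3 = 1.4.

K_p = 1.4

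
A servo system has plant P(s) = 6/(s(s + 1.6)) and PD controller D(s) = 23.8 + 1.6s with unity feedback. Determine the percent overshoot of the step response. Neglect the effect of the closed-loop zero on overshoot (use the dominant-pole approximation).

18.9%

Forward path: (23.8 + 1.6s)·6/(s(s+1.6)). The closed-loop characteristic equation is s² + (1.6 + 6·1.6)s + 6·23.8 = 0.
That is s² + 11.2s + 142.8 = 0, so ω_n = 11.95 rad/s and ζ = 11.2/(2·11.95) = 0.4686.
%OS = 100·exp(−πζ/√(1−ζ²)) = 18.9%.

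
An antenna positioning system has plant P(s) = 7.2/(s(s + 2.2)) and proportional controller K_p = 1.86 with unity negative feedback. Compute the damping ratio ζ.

The closed-loop denominator is s(s+2.2) + 1.86·7.2 = s² + 2.2s + 13.39.
Matching s² + 2ζω_n s + ω_n²: ω_n = √13.39 = 3.66 rad/s and 2ζω_n = 2.2, so ζ = 2.2/(2·3.66) = 0.301.

ζ = 0.301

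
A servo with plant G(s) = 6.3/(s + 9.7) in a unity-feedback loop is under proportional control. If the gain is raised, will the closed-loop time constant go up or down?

The closed-loop bandwidth 9.7+K_p·6.3 grows with K_p, so τ shrinks.

decrease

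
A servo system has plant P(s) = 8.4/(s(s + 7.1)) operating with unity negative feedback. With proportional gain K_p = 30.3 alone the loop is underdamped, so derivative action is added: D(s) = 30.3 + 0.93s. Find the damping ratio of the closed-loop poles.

Forward path: (30.3 + 0.93s)·8.4/(s(s+7.1)). The closed-loop characteristic equation is s² + (7.1 + 8.4·0.93)s + 8.4·30.3 = 0.
That is s² + 14.91s + 254.5 = 0, so ω_n = 15.95 rad/s and ζ = 14.91/(2·15.95) = 0.4674.

ζ = 0.467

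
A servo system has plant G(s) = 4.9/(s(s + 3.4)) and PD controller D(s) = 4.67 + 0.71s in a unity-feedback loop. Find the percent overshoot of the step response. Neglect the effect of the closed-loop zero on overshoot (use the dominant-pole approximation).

Forward path: (4.67 + 0.71s)·4.9/(s(s+3.4)). The closed-loop characteristic equation is s² + (3.4 + 4.9·0.71)s + 4.9·4.67 = 0.
That is s² + 6.879s + 22.88 = 0, so ω_n = 4.784 rad/s and ζ = 6.879/(2·4.784) = 0.719.
%OS = 100·exp(−πζ/√(1−ζ²)) = 3.88%.

3.88%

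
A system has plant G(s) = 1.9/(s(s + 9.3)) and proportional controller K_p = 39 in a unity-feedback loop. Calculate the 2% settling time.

T_s ≈ 0.86 s

Closed-loop characteristic equation: s² + 9.3s + 74.1 = 0, so ω_n = 8.608 rad/s and ζ = 9.3/(2·8.608) = 0.5402.
2% settling time T_s ≈ 4/(ζω_n) = 4/4.65 = 0.86 s.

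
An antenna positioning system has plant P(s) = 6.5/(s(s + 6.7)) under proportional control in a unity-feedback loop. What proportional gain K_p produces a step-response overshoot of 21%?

From %OS = 100·exp(−πζ/√(1−ζ²)) = 21%, ζ = −ln(0.21)/√(π²+ln²(0.21)) = 0.4449.
Characteristic equation s² + 6.7s + 6.5K_p = 0 gives ζ = 6.7/(2√(6.5K_p)).
Setting ζ = 0.4449: √(6.5K_p) = 6.7/(2·0.4449) = 7.53, so K_p = 56.7/6.5 = 8.72.

K_p = 8.72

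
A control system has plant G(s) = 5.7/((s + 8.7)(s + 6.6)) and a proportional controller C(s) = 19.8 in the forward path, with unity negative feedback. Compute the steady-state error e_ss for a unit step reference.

The loop is type 0. Static position error constant K_pos = C(0)·G(0) = 19.8·0.09927 = 1.966.
Steady-state error to a unit step: e_ss = 1/(1+K_pos) = 1/2.966 = 0.337.

0.337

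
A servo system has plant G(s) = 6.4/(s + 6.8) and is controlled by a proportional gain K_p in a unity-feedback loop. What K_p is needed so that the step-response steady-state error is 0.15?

The loop is type 0, so e_ss(step) = 1/(1 + K_pos) with K_pos = K_p·G(0).
G(0) = 0.9412. Require 1/(1 + K_p·0.9412) = 0.15, so 1 + 0.9412·K_p = 6.667.
K_p = (6.667 − 1)/0.9412 = 6.02.

K_p = 6.02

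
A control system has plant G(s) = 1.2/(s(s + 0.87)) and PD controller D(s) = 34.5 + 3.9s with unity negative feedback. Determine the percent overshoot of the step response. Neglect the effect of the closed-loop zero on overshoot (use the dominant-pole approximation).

22.3%

Forward path: (34.5 + 3.9s)·1.2/(s(s+0.87)). The closed-loop characteristic equation is s² + (0.87 + 1.2·3.9)s + 1.2·34.5 = 0.
That is s² + 5.55s + 41.4 = 0, so ω_n = 6.434 rad/s and ζ = 5.55/(2·6.434) = 0.4313.
%OS = 100·exp(−πζ/√(1−ζ²)) = 22.3%.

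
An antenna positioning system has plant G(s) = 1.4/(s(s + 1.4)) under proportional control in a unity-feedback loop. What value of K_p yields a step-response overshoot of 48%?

From %OS = 100·exp(−πζ/√(1−ζ²)) = 48%, ζ = −ln(0.48)/√(π²+ln²(0.48)) = 0.2275.
Characteristic equation s² + 1.4s + 1.4K_p = 0 gives ζ = 1.4/(2√(1.4K_p)).
Setting ζ = 0.2275: √(1.4K_p) = 1.4/(2·0.2275) = 3.077, so K_p = 9.467/1.4 = 6.76.

K_p = 6.76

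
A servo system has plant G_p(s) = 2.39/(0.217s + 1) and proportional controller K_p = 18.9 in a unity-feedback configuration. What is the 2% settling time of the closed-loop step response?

Closed loop: T(s) = K_p·G_p/(1+K_p·G_p) = 45.17/(0.217s + 1 + 45.17), with pole at s = −(1 + 45.17)/0.217 = −212.8.
τ = 1/212.8 = 0.0047 s, so 2% settling time ≈ 4τ = 0.0188 s.

T_s ≈ 0.0188 s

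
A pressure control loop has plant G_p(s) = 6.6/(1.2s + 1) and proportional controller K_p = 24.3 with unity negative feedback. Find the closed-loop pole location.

Closed loop: T(s) = K_p·G_p/(1+K_p·G_p) = 160.4/(1.2s + 1 + 160.4), with pole at s = −(1 + 160.4)/1.2 = −134.5.

s = -134.5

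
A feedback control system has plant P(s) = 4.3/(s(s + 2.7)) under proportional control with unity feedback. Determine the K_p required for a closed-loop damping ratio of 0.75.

Closed-loop characteristic equation: s² + 2.7s + K_p·4.3 = 0.
So ω_n = √(4.3K_p) and 2ζω_n = 2.7, giving ζ = 2.7/(2√(4.3K_p)).
Setting ζ = 0.75: √(4.3K_p) = 2.7/(2·0.75) = 1.8, so K_p = 3.24/4.3 = 0.753.

K_p = 0.753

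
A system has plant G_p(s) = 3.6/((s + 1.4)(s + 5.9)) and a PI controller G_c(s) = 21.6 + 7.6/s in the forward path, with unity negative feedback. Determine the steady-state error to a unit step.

0

The open loop G_c(s)G_p(s) has a pole at the origin (type 1), so the static position error constant is infinite and e_ss = 1/(1+∞) = 0.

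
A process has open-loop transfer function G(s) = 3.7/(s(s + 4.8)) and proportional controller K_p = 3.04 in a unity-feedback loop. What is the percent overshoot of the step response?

4%

Closed-loop characteristic equation: s² + 4.8s + 11.25 = 0, so ω_n = 3.354 rad/s and ζ = 4.8/(2·3.354) = 0.7156.
%OS = 100·exp(−πζ/√(1−ζ²)) = 100·exp(−π·0.7156/√0.4879) = 4%.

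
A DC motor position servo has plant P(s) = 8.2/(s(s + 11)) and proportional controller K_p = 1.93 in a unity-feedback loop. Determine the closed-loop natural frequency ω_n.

ω_n = 3.98 rad/s

1 + K_p·P(s) = 0 gives s² + 11s + 15.83 = 0.
So ω_n² = 15.83 ⇒ ω_n = 3.978 rad/s, and ζ = 11/(2ω_n) = 1.38.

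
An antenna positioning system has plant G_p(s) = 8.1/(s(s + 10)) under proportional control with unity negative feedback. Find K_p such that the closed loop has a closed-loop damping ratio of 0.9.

K_p = 3.81

Closed-loop characteristic equation: s² + 10s + K_p·8.1 = 0.
So ω_n = √(8.1K_p) and 2ζω_n = 10, giving ζ = 10/(2√(8.1K_p)).
Setting ζ = 0.9: √(8.1K_p) = 10/(2·0.9) = 5.556, so K_p = 30.86/8.1 = 3.81.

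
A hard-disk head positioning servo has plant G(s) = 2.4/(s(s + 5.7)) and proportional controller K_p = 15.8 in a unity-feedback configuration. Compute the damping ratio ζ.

With unity feedback the closed-loop characteristic equation is s² + 5.7s + 15.8·2.4 = s² + 5.7s + 37.92 = 0.
So ω_n² = 37.92 ⇒ ω_n = 6.158 rad/s, and ζ = 5.7/(2ω_n) = 0.463.

ζ = 0.463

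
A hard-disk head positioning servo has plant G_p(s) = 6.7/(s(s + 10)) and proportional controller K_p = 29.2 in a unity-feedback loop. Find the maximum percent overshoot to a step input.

From 1 + K_pG_p(s) = 0: s² + 10s + 195.6 = 0 ⇒ ω_n = 13.99, ζ = 0.3575.
%OS = 100·exp(−πζ/√(1−ζ²)) = 100·exp(−π·0.3575/√0.8722) = 30%.

30%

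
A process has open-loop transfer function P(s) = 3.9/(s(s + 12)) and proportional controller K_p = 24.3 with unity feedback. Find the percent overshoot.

8.55%

From 1 + K_pP(s) = 0: s² + 12s + 94.77 = 0 ⇒ ω_n = 9.735, ζ = 0.6163.
%OS = 100·exp(−πζ/√(1−ζ²)) = 100·exp(−π·0.6163/√0.6201) = 8.55%.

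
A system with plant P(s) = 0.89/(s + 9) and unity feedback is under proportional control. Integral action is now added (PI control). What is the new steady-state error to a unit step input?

0

The integrator makes K_pos = lim_{s→0} C(s)G(s) infinite, so e_ss = 1/(1+K_pos) = 0.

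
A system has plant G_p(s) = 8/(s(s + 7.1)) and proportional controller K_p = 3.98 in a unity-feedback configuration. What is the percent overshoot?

From 1 + K_pG_p(s) = 0: s² + 7.1s + 31.84 = 0 ⇒ ω_n = 5.643, ζ = 0.6291.
%OS = 100·exp(−πζ/√(1−ζ²)) = 100·exp(−π·0.6291/√0.6042) = 7.86%.

7.86%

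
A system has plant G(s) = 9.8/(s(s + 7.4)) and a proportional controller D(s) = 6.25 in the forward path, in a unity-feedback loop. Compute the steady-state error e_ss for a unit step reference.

The open loop D(s)G(s) has a pole at the origin (type 1), so the static position error constant is infinite and e_ss = 1/(1+∞) = 0.

0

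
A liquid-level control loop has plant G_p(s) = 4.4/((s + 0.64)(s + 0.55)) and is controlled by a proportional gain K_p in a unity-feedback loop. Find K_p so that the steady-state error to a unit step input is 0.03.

K_p = 2.59

Steady-state error for a unit step on this type-0 loop is 1/(1 + K_p·G_p(0)).
G_p(0) = 12.5. Require 1/(1 + K_p·12.5) = 0.03, so 1 + 12.5·K_p = 33.33.
K_p = (33.33 − 1)/12.5 = 2.59.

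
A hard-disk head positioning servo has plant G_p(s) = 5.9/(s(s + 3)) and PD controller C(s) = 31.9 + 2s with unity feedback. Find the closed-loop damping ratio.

Forward path: (31.9 + 2s)·5.9/(s(s+3)). The closed-loop characteristic equation is s² + (3 + 5.9·2)s + 5.9·31.9 = 0.
That is s² + 14.8s + 188.2 = 0, so ω_n = 13.72 rad/s and ζ = 14.8/(2·13.72) = 0.5394.

ζ = 0.539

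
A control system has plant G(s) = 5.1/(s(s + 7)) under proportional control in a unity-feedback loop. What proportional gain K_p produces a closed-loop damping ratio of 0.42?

K_p = 13.6

Closed-loop characteristic equation: s² + 7s + K_p·5.1 = 0.
So ω_n = √(5.1K_p) and 2ζω_n = 7, giving ζ = 7/(2√(5.1K_p)).
Setting ζ = 0.42: √(5.1K_p) = 7/(2·0.42) = 8.333, so K_p = 69.44/5.1 = 13.6.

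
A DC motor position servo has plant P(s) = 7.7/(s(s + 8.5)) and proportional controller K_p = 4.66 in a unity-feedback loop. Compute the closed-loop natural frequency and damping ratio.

ω_n = 5.99 rad/s, ζ = 0.709

1 + K_p·P(s) = 0 gives s² + 8.5s + 35.88 = 0.
Matching s² + 2ζω_n s + ω_n²: ω_n = √35.88 = 5.99 rad/s and 2ζω_n = 8.5, so ζ = 8.5/(2·5.99) = 0.709.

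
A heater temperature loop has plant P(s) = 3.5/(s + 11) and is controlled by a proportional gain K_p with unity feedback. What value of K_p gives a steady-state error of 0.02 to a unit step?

K_p = 154

The loop is type 0, so e_ss(step) = 1/(1 + K_pos) with K_pos = K_p·P(0).
P(0) = 0.3182. Require 1/(1 + K_p·0.3182) = 0.02, so 1 + 0.3182·K_p = 50.
K_p = (50 − 1)/0.3182 = 154.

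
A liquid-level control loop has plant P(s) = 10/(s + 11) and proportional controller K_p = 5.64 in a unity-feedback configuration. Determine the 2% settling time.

Closed-loop transfer function: T(s) = K_p·P(s)/(1 + K_p·P(s)) = 56.4/(s + 11 + 56.4) = 56.4/(s + 67.4).
Time constant τ = 1/67.4 = 0.01484 s, so the 2% settling time is about 4τ = 0.0593 s.

T_s ≈ 0.0593 s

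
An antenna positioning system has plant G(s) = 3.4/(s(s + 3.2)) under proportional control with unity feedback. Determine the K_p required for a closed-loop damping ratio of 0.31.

Closed-loop characteristic equation: s² + 3.2s + K_p·3.4 = 0.
So ω_n = √(3.4K_p) and 2ζω_n = 3.2, giving ζ = 3.2/(2√(3.4K_p)).
Setting ζ = 0.31: √(3.4K_p) = 3.2/(2·0.31) = 5.161, so K_p = 26.64/3.4 = 7.83.

K_p = 7.83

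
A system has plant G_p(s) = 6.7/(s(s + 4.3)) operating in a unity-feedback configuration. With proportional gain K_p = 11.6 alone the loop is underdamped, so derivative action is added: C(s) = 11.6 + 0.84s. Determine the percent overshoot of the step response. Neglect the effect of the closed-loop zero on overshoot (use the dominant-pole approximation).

11.8%

Forward path: (11.6 + 0.84s)·6.7/(s(s+4.3)). The closed-loop characteristic equation is s² + (4.3 + 6.7·0.84)s + 6.7·11.6 = 0.
That is s² + 9.928s + 77.72 = 0, so ω_n = 8.816 rad/s and ζ = 9.928/(2·8.816) = 0.5631.
%OS = 100·exp(−πζ/√(1−ζ²)) = 11.8%.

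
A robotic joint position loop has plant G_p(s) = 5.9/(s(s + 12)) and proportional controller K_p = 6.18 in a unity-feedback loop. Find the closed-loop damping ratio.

The closed-loop denominator is s(s+12) + 6.18·5.9 = s² + 12s + 36.46.
So ω_n² = 36.46 ⇒ ω_n = 6.038 rad/s, and ζ = 12/(2ω_n) = 0.994.

ζ = 0.994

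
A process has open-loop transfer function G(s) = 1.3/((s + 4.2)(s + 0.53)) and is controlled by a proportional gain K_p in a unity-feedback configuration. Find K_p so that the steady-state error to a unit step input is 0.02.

K_p = 83.9

The loop is type 0, so e_ss(step) = 1/(1 + K_pos) with K_pos = K_p·G(0).
G(0) = 0.584. Require 1/(1 + K_p·0.584) = 0.02, so 1 + 0.584·K_p = 50.
K_p = (50 − 1)/0.584 = 83.9.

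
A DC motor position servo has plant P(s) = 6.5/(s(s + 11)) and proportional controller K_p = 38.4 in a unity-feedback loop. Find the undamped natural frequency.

With unity feedback the closed-loop characteristic equation is s² + 11s + 38.4·6.5 = s² + 11s + 249.6 = 0.
So ω_n² = 249.6 ⇒ ω_n = 15.8 rad/s, and ζ = 11/(2ω_n) = 0.348.

ω_n = 15.8 rad/s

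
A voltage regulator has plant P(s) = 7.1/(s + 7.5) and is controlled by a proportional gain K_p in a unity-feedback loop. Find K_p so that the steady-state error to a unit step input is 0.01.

Steady-state error for a unit step on this type-0 loop is 1/(1 + K_p·P(0)).
P(0) = 0.9467. Require 1/(1 + K_p·0.9467) = 0.01, so 1 + 0.9467·K_p = 100.
K_p = (100 − 1)/0.9467 = 105.

K_p = 105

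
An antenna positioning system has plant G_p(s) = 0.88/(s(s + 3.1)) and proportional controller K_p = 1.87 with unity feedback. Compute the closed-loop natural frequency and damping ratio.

ω_n = 1.28 rad/s, ζ = 1.21

The closed-loop denominator is s(s+3.1) + 1.87·0.88 = s² + 3.1s + 1.646.
Matching s² + 2ζω_n s + ω_n²: ω_n = √1.646 = 1.283 rad/s and 2ζω_n = 3.1, so ζ = 3.1/(2·1.283) = 1.21.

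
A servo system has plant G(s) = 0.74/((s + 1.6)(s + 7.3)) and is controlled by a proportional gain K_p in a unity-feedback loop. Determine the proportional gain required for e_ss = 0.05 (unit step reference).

Steady-state error for a unit step on this type-0 loop is 1/(1 + K_p·G(0)).
G(0) = 0.06336. Require 1/(1 + K_p·0.06336) = 0.05, so 1 + 0.06336·K_p = 20.
K_p = (20 − 1)/0.06336 = 300.

K_p = 300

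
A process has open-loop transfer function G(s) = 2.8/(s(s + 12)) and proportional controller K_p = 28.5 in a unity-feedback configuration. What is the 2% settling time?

T_s ≈ 0.667 s

Closed-loop characteristic equation: s² + 12s + 79.8 = 0, so ω_n = 8.933 rad/s and ζ = 12/(2·8.933) = 0.6717.
2% settling time T_s ≈ 4/(ζω_n) = 4/6 = 0.667 s.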